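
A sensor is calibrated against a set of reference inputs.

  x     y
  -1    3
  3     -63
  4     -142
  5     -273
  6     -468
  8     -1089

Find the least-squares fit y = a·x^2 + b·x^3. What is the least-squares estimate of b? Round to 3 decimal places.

b = -2.024

Compute the Gram sums: Σx^2·x^2 = 6355, Σx^2·x^3 = 44935, Σx^3·x^3 = 329251.
For Mᵀy: Σx^2·y = -96205, Σx^3·y = -703573.
Normal equations: [[6355, 44935]; [44935, 329251]]·[a, b]ᵀ = [-96205, -703573]ᵀ.
Eliminating b: 329251·(row 1) − 44935·(row 2) gives 73235880·a = 329251·(-96205) − 44935·(-703573) = -60539700, so a = -1235/1494.
Then b = ((-703573) − 44935·(-1235/1494))/329251 = -2470579/1220598.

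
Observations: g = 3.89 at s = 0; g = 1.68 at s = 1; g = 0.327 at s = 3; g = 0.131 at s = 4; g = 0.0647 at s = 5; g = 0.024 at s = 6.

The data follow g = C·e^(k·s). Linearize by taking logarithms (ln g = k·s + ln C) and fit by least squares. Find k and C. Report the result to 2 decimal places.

With ln gᵢ as the transformed response and sᵢ as the regressor:
Σs = 19.0000, Σ(s)² = 87.0000, Σln g = -7.7408, Σs·ln g = -47.0330.
Normal system: [[87.0000, 19.0000]; [19.0000, 6]]·[k, ln C]ᵀ = [-47.0330, -7.7408]ᵀ.
Solving (det = 161.0000): k = -0.83927, ln C = 1.36754, so C = exp(1.36754) = 3.92567.

k = -0.84, C = 3.93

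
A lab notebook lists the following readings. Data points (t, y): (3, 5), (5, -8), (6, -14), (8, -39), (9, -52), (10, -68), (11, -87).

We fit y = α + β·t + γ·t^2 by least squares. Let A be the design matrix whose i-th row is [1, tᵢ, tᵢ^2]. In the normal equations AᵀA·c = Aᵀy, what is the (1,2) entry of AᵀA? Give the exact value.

Row 1 ↔ basis 1, column 2 ↔ basis t, so (AᵀA)_{1,2} = Σᵢ t = (1)·(3) + (1)·(5) + (1)·(6) + (1)·(8) + (1)·(9) + (1)·(10) + (1)·(11) = 52.

52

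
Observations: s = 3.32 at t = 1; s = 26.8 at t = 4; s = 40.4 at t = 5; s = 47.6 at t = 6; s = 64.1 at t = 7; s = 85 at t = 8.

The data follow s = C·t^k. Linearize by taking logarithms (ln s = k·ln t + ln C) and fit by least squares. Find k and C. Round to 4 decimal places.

With ln sᵢ as the transformed response and ln tᵢ as the regressor:
AᵀA = [[15.8331, 8.8128]; [8.8128, 6]], rhs = [34.7671, 20.6531]ᵀ  (here Σln t = 8.8128, Σ(ln t)² = 15.8331, Σln s = 20.6531, Σln t·ln s = 34.7671).
Solving (det = 17.3327): k = 1.53408, ln C = 1.18892, so C = exp(1.18892) = 3.28353.

k = 1.5341, C = 3.2835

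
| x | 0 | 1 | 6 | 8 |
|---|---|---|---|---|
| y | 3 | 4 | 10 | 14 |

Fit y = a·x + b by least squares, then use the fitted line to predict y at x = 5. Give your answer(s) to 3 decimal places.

ŷ = 9.419

Compute the Gram sums: Σx·x = 101, Σx = 15, Σ1 = 4.
Right-hand side: Σx·y = 176, Σy = 31.
Δ = 101·4 − 15² = 179.
a = (176·4 − 15·31)/179 = 239/179; b = (101·31 − 15·176)/179 = 491/179.
At x = 5: ŷ = (239/179)·(5) + (491/179)·(1) = 1686/179.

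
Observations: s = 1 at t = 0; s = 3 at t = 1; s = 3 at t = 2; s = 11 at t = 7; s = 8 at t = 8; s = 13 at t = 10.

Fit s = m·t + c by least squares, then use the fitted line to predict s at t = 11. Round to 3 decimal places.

Setting ∂/∂m … = 0 gives: 218·m + 28·c = 280;  28·m + 6·c = 39.
Eliminating c: 6·(row 1) − 28·(row 2) gives 524·m = 6·280 − 28·39 = 588, so m = 147/131.
Then c = (39 − 28·(147/131))/6 = 331/262.
At t = 11: ŝ = (147/131)·(11) + (331/262)·(1) = 3565/262.

ŝ = 13.607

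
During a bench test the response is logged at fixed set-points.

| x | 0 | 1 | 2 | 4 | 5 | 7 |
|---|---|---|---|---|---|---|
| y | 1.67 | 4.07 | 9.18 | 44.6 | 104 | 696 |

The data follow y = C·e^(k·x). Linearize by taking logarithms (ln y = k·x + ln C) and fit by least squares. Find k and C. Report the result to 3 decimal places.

With ln yᵢ as the transformed response and xᵢ as the regressor:
Σx = 19.0000, Σ(x)² = 95.0000, Σln y = 19.1210, Σx·ln y = 90.0680.
Equations: 95.0000·k + 19.0000·ln C = 90.0680;  19.0000·k + 6·ln C = 19.1210.
Solving (det = 209.0000): k = 0.84742, ln C = 0.50335, so C = exp(0.50335) = 1.65425.

k = 0.847, C = 1.654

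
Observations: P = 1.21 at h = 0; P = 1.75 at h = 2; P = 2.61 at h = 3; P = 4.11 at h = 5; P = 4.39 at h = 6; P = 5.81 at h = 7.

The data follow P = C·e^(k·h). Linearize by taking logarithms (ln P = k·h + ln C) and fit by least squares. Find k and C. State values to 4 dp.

k = 0.2259, C = 1.2144

Linearized form: ln P = k·h + ln C. From the 6 transformed points,
Σh = 23.0000, Σ(h)² = 123.0000, Σln P = 6.3619, Σh·ln P = 32.2574.
Equations: 123.0000·k + 23.0000·ln C = 32.2574;  23.0000·k + 6·ln C = 6.3619.
Δ = 123.0000·6 − (23.0000)² = 209.0000; k = (32.2574·6 − 23.0000·6.3619)/209.0000 = 0.22594, ln C = (123.0000·6.3619 − 23.0000·32.2574)/209.0000 = 0.19423, so C = exp(0.19423) = 1.21438.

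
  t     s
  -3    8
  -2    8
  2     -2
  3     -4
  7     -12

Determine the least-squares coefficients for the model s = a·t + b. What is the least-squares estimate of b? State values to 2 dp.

b = 2.55

The normal equations are: 75·a + 7·b = -140;  7·a + 5·b = -2.
(Σt·t = 75, Σt = 7, Σ1 = 5, Σt·s = -140, Σs = -2.)
Determinant 75·5 − 7² = 326.
a = ((-140)·5 − 7·(-2))/326 = -343/163; b = (75·(-2) − 7·(-140))/326 = 415/163.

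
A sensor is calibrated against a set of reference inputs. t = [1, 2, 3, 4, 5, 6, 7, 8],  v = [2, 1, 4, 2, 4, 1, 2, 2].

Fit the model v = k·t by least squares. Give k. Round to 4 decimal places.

k = 0.3922

The normal system MᵀM·[k]ᵀ = Mᵀv is [[204]]·[k]ᵀ = [80]ᵀ.
Hence k = 80 / 204 ≈ 0.392157.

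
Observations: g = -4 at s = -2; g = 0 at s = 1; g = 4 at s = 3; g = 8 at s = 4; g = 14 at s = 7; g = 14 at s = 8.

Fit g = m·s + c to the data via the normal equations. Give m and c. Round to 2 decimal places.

Entries of XᵀX: Σs·s = 143, Σs = 21, Σ1 = 6.
Moment sums: Σs·g = 262, Σg = 36.
So XᵀX·[m, c]ᵀ = Xᵀg: [[143, 21]; [21, 6]]·[m, c]ᵀ = [262, 36]ᵀ.
Δ = 143·6 − 21² = 417.
m = (262·6 − 21·36)/417 = 272/139; c = (143·36 − 21·262)/417 = -118/139.

m = 1.96, c = -0.85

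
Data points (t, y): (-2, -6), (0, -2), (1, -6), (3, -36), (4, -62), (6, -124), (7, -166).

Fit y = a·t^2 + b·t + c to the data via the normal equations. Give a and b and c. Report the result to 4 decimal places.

Normal-equation sums: Σt^2·t^2 = 4051, Σt^2·t = 643, Σt^2 = 115, Σt·t = 115, Σt = 19, Σ1 = 7.
For Aᵀy: Σt^2·y = -13944, Σt·y = -2256, Σy = -402.
So AᵀA·[a, b, c]ᵀ = Aᵀy: [[4051, 643, 115]; [643, 115, 19]; [115, 19, 7]]·[a, b, c]ᵀ = [-13944, -2256, -402]ᵀ.
Inverting the 3×3 Gram matrix, [a, b, c]ᵀ = [-487/168, -545/168, -1]ᵀ.

a = -2.8988, b = -3.2440, c = -1.0000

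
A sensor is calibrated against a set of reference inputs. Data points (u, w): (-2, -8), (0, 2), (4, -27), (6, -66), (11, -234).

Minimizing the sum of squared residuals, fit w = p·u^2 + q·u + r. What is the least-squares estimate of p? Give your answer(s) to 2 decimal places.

p = -2.03

Forming XᵀX = [[16209, 1603, 177]; [1603, 177, 19]; [177, 19, 5]] and Xᵀw = [-31154, -3062, -333]ᵀ gives XᵀX·[p, q, r]ᵀ = Xᵀw.
Row-reducing yields p = -223737/110252, q = 48121/55126, r = 211787/110252.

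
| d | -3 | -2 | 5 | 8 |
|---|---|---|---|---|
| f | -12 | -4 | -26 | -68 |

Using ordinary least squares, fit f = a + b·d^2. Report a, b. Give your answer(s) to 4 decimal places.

a = -0.8038, b = -1.0469

XᵀX·[a, b]ᵀ = Xᵀf reads: 4·a + 102·b = -110;  102·a + 4818·b = -5126.
Determinant 4·4818 − 102² = 8868.
a = ((-110)·4818 − 102·(-5126))/8868 = -594/739; b = (4·(-5126) − 102·(-110))/8868 = -2321/2217.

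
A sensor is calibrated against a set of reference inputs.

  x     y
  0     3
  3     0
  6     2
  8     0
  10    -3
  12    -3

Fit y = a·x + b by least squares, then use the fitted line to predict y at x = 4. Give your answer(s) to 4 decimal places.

Entries of AᵀA: Σx·x = 353, Σx = 39, Σ1 = 6.
Moment sums: Σx·y = -54, Σy = -1.
So AᵀA·[a, b]ᵀ = Aᵀy: [[353, 39]; [39, 6]]·[a, b]ᵀ = [-54, -1]ᵀ.
Eliminating b: 6·(row 1) − 39·(row 2) gives 597·a = 6·(-54) − 39·(-1) = -285, so a = -95/199.
Then b = ((-1) − 39·(-95/199))/6 = 1753/597.
At x = 4: ŷ = (-95/199)·(4) + (1753/597)·(1) = 613/597.

ŷ = 1.0268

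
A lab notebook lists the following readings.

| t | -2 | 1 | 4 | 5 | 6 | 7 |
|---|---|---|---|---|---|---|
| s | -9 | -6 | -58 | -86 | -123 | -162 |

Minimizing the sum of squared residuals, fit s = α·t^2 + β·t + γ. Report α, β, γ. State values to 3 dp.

Compute the Gram sums: Σt^2·t^2 = 4595, Σt^2·t = 741, Σt^2 = 131, Σt·t = 131, Σt = 21, Σ1 = 6.
And Σt^2·s = -15486, Σt·s = -2522, Σs = -444.
AᵀA·[α, β, γ]ᵀ = Aᵀs becomes [[4595, 741, 131]; [741, 131, 21]; [131, 21, 6]]·[α, β, γ]ᵀ = [-15486, -2522, -444]ᵀ.
Inverting the 3×3 Gram matrix, [α, β, γ]ᵀ = [-8937/2992, -32309/14960, -1146/935]ᵀ.

α = -2.987, β = -2.160, γ = -1.226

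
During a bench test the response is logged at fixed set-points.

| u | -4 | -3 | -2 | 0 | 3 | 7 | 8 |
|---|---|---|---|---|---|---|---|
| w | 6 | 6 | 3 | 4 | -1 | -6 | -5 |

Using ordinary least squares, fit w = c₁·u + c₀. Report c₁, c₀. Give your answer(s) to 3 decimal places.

Sums needed: Σu·u = 151, Σu = 9, Σ1 = 7.
For Xᵀw: Σu·w = -133, Σw = 7.
Normal equations: [[151, 9]; [9, 7]]·[c₁, c₀]ᵀ = [-133, 7]ᵀ.
Determinant 151·7 − 9² = 976.
c₁ = ((-133)·7 − 9·7)/976 = -497/488; c₀ = (151·7 − 9·(-133))/976 = 1127/488.

c₁ = -1.018, c₀ = 2.309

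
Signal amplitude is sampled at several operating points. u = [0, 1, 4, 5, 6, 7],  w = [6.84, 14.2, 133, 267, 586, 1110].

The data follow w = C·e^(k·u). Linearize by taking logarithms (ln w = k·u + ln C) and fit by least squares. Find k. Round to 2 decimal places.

Linearized form: ln w = k·u + ln C. From the 6 transformed points,
AᵀA = [[127.0000, 23.0000]; [23.0000, 6]], rhs = [137.4756, 28.4391]ᵀ  (here Σu = 23.0000, Σ(u)² = 127.0000, Σln w = 28.4391, Σu·ln w = 137.4756).
Slope k = (n·Σu·ln w − Σu·Σln w)/(n·Σ(u)² − (Σu)²) = (6·137.4756 − 23.0000·28.4391)/233.0000 = 0.73285; ln C = (Σln w − k·Σu)/n = 1.93057.

k = 0.73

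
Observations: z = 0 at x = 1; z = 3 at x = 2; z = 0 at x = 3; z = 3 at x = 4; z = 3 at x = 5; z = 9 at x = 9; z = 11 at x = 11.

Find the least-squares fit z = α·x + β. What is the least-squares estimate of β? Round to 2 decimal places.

β = -1.34

The normal system AᵀA·[α, β]ᵀ = Aᵀz is [[257, 35]; [35, 7]]·[α, β]ᵀ = [235, 29]ᵀ.
Eliminating β: 7·(row 1) − 35·(row 2) gives 574·α = 7·235 − 35·29 = 630, so α = 45/41.
Then β = (29 − 35·(45/41))/7 = -386/287.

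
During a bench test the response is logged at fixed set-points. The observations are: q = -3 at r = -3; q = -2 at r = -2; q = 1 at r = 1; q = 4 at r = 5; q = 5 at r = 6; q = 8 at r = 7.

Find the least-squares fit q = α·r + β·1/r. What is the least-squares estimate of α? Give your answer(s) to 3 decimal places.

Normal-equation sums: Σr·r = 124, Σr·1/r = 6, Σ1/r·1/r = 31957/22050.
For Xᵀq: Σr·q = 120, Σ1/r·q = 1213/210.
So XᵀX·[α, β]ᵀ = Xᵀq: [[124, 6]; [6, 31957/22050]]·[α, β]ᵀ = [120, 1213/210]ᵀ.
Determinant 124·(31957/22050) − 6² = 1584434/11025.
α = (120·(31957/22050) − 6·(1213/210))/(1584434/11025) = 1535325/1584434; β = (124·(1213/210) − 6·120)/(1584434/11025) = -20685/792217.

α = 0.969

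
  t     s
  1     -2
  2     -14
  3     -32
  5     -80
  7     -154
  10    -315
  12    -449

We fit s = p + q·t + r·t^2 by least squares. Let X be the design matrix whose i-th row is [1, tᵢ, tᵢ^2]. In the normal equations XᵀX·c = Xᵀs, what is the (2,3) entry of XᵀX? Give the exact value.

Row 2 ↔ basis t, column 3 ↔ basis t^2, so (XᵀX)_{2,3} = Σᵢ (t)·(t^2) = (1)·(1) + (2)·(4) + (3)·(9) + (5)·(25) + (7)·(49) + (10)·(100) + (12)·(144) = 3232.

3232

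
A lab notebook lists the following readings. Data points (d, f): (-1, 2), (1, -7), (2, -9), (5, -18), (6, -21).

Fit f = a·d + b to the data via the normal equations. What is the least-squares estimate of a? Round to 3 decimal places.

With design matrix X, XᵀX = [[67, 13]; [13, 5]] and Xᵀf = [-243, -53]ᵀ.
det = 67·5 − 13² = 166.
a = ((-243)·5 − 13·(-53))/166 = -263/83; b = (67·(-53) − 13·(-243))/166 = -196/83.

a = -3.169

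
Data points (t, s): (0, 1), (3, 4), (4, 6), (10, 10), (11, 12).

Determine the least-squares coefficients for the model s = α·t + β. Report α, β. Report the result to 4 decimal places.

α = 0.9327, β = 1.3767

Entries of XᵀX: Σt·t = 246, Σt = 28, Σ1 = 5.
And Σt·s = 268, Σs = 33.
XᵀX·[α, β]ᵀ = Xᵀs becomes [[246, 28]; [28, 5]]·[α, β]ᵀ = [268, 33]ᵀ.
det = 246·5 − 28² = 446.
α = (268·5 − 28·33)/446 = 208/223; β = (246·33 − 28·268)/446 = 307/223.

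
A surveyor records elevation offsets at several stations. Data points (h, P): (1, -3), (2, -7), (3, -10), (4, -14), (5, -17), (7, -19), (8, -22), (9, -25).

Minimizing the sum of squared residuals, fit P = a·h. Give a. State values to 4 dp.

Setting ∂/∂a … = 0 gives: 249·a = -722.
Hence a = -722 / 249 ≈ -2.8996.

a = -2.8996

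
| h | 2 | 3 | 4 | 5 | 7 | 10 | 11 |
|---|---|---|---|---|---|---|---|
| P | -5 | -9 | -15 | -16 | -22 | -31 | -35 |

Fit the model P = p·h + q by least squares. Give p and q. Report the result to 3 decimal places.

Forming MᵀM = [[324, 42]; [42, 7]] and MᵀP = [-1026, -133]ᵀ gives MᵀM·[p, q]ᵀ = MᵀP.
Δ = 324·7 − 42² = 504.
p = ((-1026)·7 − 42·(-133))/504 = -19/6; q = (324·(-133) − 42·(-1026))/504 = 0.

p = -3.167, q = 0.000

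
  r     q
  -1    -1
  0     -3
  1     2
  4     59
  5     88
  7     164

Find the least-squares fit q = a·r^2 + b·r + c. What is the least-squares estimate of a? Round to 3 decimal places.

From the data, Σr^2·r^2 = 3284, Σr^2·r = 532, Σr^2 = 92, Σr·r = 92, Σr = 16, Σ1 = 6.
Right-hand side: Σr^2·q = 11181, Σr·q = 1827, Σq = 309.
XᵀX·[a, b, c]ᵀ = Xᵀq becomes [[3284, 532, 92]; [532, 92, 16]; [92, 16, 6]]·[a, b, c]ᵀ = [11181, 1827, 309]ᵀ.
Row-reducing yields a = 3791/1280, b = 799/256, c = -1431/640.

a = 2.962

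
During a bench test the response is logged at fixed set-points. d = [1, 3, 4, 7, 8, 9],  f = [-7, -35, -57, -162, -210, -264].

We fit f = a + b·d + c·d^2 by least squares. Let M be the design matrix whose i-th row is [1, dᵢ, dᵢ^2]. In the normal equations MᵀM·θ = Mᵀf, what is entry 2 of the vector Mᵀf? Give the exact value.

-5530

Entry 2 ↔ basis d, so (Mᵀf)_{2} = Σᵢ (d)·fᵢ = (1)·(-7) + (3)·(-35) + (4)·(-57) + (7)·(-162) + (8)·(-210) + (9)·(-264) = -5530.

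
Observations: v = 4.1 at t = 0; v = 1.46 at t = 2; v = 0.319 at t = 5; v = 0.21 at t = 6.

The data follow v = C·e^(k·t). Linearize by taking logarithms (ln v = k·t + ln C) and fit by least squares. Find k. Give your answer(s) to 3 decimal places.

Let Y = ln v. Fitting Y = k·t + ln C by least squares:
AᵀA = [[65.0000, 13.0000]; [13.0000, 4]], rhs = [-14.3198, -0.9138]ᵀ  (here Σt = 13.0000, Σ(t)² = 65.0000, Σln v = -0.9138, Σt·ln v = -14.3198).
Solving (det = 91.0000): k = -0.49890, ln C = 1.39298.

k = -0.499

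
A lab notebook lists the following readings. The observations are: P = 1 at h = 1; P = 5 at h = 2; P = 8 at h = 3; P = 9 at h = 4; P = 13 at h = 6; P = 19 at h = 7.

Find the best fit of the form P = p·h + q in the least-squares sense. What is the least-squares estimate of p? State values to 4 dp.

p = 2.6522

AᵀA·[p, q]ᵀ = AᵀP reads: 115·p + 23·q = 282;  23·p + 6·q = 55.
Determinant 115·6 − 23² = 161.
p = (282·6 − 23·55)/161 = 61/23; q = (115·55 − 23·282)/161 = -1.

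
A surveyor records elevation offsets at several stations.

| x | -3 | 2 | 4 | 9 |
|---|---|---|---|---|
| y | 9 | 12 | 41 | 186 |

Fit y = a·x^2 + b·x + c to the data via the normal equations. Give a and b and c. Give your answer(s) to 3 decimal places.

a = 2.029, b = 2.572, c = -1.501

Compute the Gram sums: Σx^2·x^2 = 6914, Σx^2·x = 774, Σx^2 = 110, Σx·x = 110, Σx = 12, Σ1 = 4.
Right-hand side: Σx^2·y = 15851, Σx·y = 1835, Σy = 248.
Inverting the 3×3 Gram matrix, [a, b, c]ᵀ = [71/35, 6661/2590, -1944/1295]ᵀ.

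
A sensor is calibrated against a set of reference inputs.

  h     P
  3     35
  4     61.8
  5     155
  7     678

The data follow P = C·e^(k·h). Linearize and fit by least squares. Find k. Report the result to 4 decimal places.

Taking logs, ln P = k·h + ln C, so regress ln P on h.
XᵀX = [[99.0000, 19.0000]; [19.0000, 4]], rhs = [98.0128, 19.2418]ᵀ  (here Σh = 19.0000, Σ(h)² = 99.0000, Σln P = 19.2418, Σh·ln P = 98.0128).
Δ = 99.0000·4 − (19.0000)² = 35.0000; k = (98.0128·4 − 19.0000·19.2418)/35.0000 = 0.75590, ln C = (99.0000·19.2418 − 19.0000·98.0128)/35.0000 = 1.21992.

k = 0.7559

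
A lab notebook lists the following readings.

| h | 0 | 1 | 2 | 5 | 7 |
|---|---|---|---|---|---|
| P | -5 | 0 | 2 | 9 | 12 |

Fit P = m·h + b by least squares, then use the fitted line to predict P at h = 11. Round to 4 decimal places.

Entries of AᵀA: Σh·h = 79, Σh = 15, Σ1 = 5.
And Σh·P = 133, ΣP = 18.
Determinant 79·5 − 15² = 170.
m = (133·5 − 15·18)/170 = 79/34; b = (79·18 − 15·133)/170 = -573/170.
At h = 11: P̂ = (79/34)·(11) + (-573/170)·(1) = 1886/85.

P̂ = 22.1882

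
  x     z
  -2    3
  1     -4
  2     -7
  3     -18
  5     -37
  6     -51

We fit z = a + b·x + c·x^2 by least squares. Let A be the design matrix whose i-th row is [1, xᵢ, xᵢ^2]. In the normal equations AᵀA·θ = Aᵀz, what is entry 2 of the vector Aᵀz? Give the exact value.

Entry 2 ↔ basis x, so (Aᵀz)_{2} = Σᵢ (x)·zᵢ = (-2)·(3) + (1)·(-4) + (2)·(-7) + (3)·(-18) + (5)·(-37) + (6)·(-51) = -569.

-569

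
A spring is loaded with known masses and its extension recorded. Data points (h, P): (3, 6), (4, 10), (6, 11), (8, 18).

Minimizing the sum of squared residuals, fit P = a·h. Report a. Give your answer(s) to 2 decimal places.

a = 2.14

Sums needed: Σh·h = 125.
Moment sums: Σh·P = 268.
So XᵀX·[a]ᵀ = XᵀP: [[125]]·[a]ᵀ = [268]ᵀ.
a = 268/125 = 2.144.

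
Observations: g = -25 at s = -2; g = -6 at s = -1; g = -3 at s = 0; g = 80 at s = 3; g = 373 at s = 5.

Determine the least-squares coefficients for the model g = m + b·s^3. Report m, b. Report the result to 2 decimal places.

Entries of MᵀM: Σ1 = 5, Σs^3 = 143, Σs^3·s^3 = 16419.
Right-hand side: Σg = 419, Σs^3·g = 48991.
Δ = 5·16419 − 143² = 61646.
m = (419·16419 − 143·48991)/61646 = -4852/2371; b = (5·48991 − 143·419)/61646 = 92519/30823.

m = -2.05, b = 3.00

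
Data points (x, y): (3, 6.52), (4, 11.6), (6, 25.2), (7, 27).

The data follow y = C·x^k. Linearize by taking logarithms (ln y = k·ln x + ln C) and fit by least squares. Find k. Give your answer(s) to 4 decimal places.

k = 1.7419

Taking logs, ln y = k·ln x + ln C, so regress ln y on ln x.
Σln x = 6.2226, Σ(ln x)² = 10.1257, Σln y = 10.8486, Σln x·ln y = 17.6527.
Equations: 10.1257·k + 6.2226·ln C = 17.6527;  6.2226·k + 4·ln C = 10.8486.
Solving (det = 1.7825): k = 1.74188, ln C = 0.00240.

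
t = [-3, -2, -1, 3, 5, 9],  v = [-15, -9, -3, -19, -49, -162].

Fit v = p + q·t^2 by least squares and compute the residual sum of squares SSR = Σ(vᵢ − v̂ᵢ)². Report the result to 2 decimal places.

Sums needed: Σ1 = 6, Σt^2 = 129, Σt^2·t^2 = 7365.
Right-hand side: Σv = -257, Σt^2·v = -14692.
So AᵀA·[p, q]ᵀ = Aᵀv: [[6, 129]; [129, 7365]]·[p, q]ᵀ = [-257, -14692]ᵀ.
Determinant 6·7365 − 129² = 27549.
p = ((-257)·7365 − 129·(-14692))/27549 = 821/9183; q = (6·(-14692) − 129·(-257))/27549 = -6111/3061.
Residuals: 26431/9183, -10136/9183, -10037/9183, -10301/9183, 7537/9183, -3494/9183; SSR = 117304/9183.

SSR = 12.77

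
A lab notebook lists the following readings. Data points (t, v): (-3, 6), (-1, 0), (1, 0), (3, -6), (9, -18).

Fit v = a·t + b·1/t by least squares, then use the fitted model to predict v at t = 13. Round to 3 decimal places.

v̂ = -26.569

Compute the Gram sums: Σt·t = 101, Σt·1/t = 5, Σ1/t·1/t = 181/81.
For Xᵀv: Σt·v = -198, Σ1/t·v = -6.
So XᵀX·[a, b]ᵀ = Xᵀv: [[101, 5]; [5, 181/81]]·[a, b]ᵀ = [-198, -6]ᵀ.
det = 101·(181/81) − 5² = 16256/81.
a = ((-198)·(181/81) − 5·(-6))/(16256/81) = -261/127; b = (101·(-6) − 5·(-198))/(16256/81) = 243/127.
At t = 13: v̂ = (-261/127)·(13) + (243/127)·(1/13) = -43866/1651.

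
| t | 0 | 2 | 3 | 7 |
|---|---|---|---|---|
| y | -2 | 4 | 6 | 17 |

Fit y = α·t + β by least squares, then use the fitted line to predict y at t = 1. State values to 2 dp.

The normal system XᵀX·[α, β]ᵀ = Xᵀy is [[62, 12]; [12, 4]]·[α, β]ᵀ = [145, 25]ᵀ.
Eliminating β: 4·(row 1) − 12·(row 2) gives 104·α = 4·145 − 12·25 = 280, so α = 35/13.
Then β = (25 − 12·(35/13))/4 = -95/52.
At t = 1: ŷ = (35/13)·(1) + (-95/52)·(1) = 45/52.

ŷ = 0.87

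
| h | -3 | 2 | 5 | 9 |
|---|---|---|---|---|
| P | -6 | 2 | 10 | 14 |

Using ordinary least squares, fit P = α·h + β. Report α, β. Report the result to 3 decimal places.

α = 1.733, β = -0.632

Forming XᵀX = [[119, 13]; [13, 4]] and XᵀP = [198, 20]ᵀ gives XᵀX·[α, β]ᵀ = XᵀP.
Determinant 119·4 − 13² = 307.
α = (198·4 − 13·20)/307 = 532/307; β = (119·20 − 13·198)/307 = -194/307.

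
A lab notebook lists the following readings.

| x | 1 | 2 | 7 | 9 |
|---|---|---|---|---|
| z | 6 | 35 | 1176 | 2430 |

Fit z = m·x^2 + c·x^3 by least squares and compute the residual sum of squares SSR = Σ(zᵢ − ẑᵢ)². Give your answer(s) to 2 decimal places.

SSR = 0.91

AᵀA·[m, c]ᵀ = Aᵀz reads: 8979·m + 75889·c = 254600;  75889·m + 649155·c = 2175124.
Eliminating c: 649155·(row 1) − 75889·(row 2) gives 69622424·m = 649155·254600 − 75889·2175124 = 206877764, so m = 51719441/17405606.
Then c = (2175124 − 75889·(51719441/17405606))/649155 = 52274749/17405606.
Residuals: 219723/8702803, -7939773/8702803, 2250570/8702803, -972081/8702803; SSR = 7939773/8702803.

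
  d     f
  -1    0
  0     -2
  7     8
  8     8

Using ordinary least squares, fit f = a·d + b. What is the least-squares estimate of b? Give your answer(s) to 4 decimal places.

b = -0.3231

AᵀA·[a, b]ᵀ = Aᵀf reads: 114·a + 14·b = 120;  14·a + 4·b = 14.
det = 114·4 − 14² = 260.
a = (120·4 − 14·14)/260 = 71/65; b = (114·14 − 14·120)/260 = -21/65.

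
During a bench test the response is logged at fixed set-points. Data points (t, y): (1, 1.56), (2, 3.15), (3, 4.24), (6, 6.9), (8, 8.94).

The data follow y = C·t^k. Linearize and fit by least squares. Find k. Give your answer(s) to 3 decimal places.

k = 0.816

With ln yᵢ as the transformed response and ln tᵢ as the regressor:
Σln t = 5.6630, Σ(ln t)² = 9.2219, Σln y = 7.1587, Σln t·ln y = 10.3982.
Equations: 9.2219·k + 5.6630·ln C = 10.3982;  5.6630·k + 5·ln C = 7.1587.
Slope k = (n·Σln t·ln y − Σln t·Σln y)/(n·Σ(ln t)² − (Σln t)²) = (5·10.3982 − 5.6630·7.1587)/14.0403 = 0.81564; ln C = (Σln y − k·Σln t)/n = 0.50796.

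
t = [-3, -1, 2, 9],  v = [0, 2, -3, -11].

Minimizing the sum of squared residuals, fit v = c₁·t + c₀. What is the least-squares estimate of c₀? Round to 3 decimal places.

Setting ∂/∂c₁ … = 0 gives: 95·c₁ + 7·c₀ = -107;  7·c₁ + 4·c₀ = -12.
(Σt·t = 95, Σt = 7, Σ1 = 4, Σt·v = -107, Σv = -12.)
det = 95·4 − 7² = 331.
c₁ = ((-107)·4 − 7·(-12))/331 = -344/331; c₀ = (95·(-12) − 7·(-107))/331 = -391/331.

c₀ = -1.181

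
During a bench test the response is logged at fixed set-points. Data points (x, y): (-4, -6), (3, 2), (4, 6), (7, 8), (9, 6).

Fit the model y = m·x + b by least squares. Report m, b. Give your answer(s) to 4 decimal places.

Normal-equation sums: Σx·x = 171, Σx = 19, Σ1 = 5.
Right-hand side: Σx·y = 164, Σy = 16.
So AᵀA·[m, b]ᵀ = Aᵀy: [[171, 19]; [19, 5]]·[m, b]ᵀ = [164, 16]ᵀ.
det = 171·5 − 19² = 494.
m = (164·5 − 19·16)/494 = 258/247; b = (171·16 − 19·164)/494 = -10/13.

m = 1.0445, b = -0.7692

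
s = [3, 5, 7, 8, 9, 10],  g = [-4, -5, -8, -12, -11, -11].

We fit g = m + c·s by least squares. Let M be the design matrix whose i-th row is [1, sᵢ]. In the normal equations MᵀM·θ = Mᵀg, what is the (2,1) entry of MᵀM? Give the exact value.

42

Row 2 ↔ basis s, column 1 ↔ basis 1, so (MᵀM)_{2,1} = Σᵢ s = (3)·(1) + (5)·(1) + (7)·(1) + (8)·(1) + (9)·(1) + (10)·(1) = 42.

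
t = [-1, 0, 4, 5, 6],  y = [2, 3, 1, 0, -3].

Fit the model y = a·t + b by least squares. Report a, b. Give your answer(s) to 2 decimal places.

a = -0.63, b = 2.36

Sums needed: Σt·t = 78, Σt = 14, Σ1 = 5.
And Σt·y = -16, Σy = 3.
Eliminating b: 5·(row 1) − 14·(row 2) gives 194·a = 5·(-16) − 14·3 = -122, so a = -61/97.
Then b = (3 − 14·(-61/97))/5 = 229/97.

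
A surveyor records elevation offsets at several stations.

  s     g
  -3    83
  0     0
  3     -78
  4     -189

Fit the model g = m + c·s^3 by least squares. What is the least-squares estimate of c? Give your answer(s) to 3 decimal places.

c = -2.980

XᵀX·[m, c]ᵀ = Xᵀg reads: 4·m + 64·c = -184;  64·m + 5554·c = -16443.
det = 4·5554 − 64² = 18120.
m = ((-184)·5554 − 64·(-16443))/18120 = 3802/2265; c = (4·(-16443) − 64·(-184))/18120 = -13499/4530.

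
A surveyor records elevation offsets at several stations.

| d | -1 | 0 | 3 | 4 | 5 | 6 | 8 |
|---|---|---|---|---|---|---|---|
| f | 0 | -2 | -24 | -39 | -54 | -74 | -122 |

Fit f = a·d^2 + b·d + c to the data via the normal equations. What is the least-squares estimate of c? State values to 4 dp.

c = -1.7741

Entries of AᵀA: Σd^2·d^2 = 6355, Σd^2·d = 943, Σd^2 = 151, Σd·d = 151, Σd = 25, Σ1 = 7.
And Σd^2·f = -12662, Σd·f = -1918, Σf = -315.
Inverting the 3×3 Gram matrix, [a, b, c]ᵀ = [-16307/10962, -102545/32886, -29171/16443]ᵀ.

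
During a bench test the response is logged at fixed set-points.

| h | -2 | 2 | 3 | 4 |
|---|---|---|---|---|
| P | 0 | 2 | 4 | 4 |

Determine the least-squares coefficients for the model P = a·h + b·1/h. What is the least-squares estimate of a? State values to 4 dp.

a = 1.3200

The normal system AᵀA·[a, b]ᵀ = AᵀP is [[33, 4]; [4, 97/144]]·[a, b]ᵀ = [32, 10/3]ᵀ.
Δ = 33·(97/144) − 4² = 299/48.
a = (32·(97/144) − 4·(10/3))/(299/48) = 1184/897; b = (33·(10/3) − 4·32)/(299/48) = -864/299.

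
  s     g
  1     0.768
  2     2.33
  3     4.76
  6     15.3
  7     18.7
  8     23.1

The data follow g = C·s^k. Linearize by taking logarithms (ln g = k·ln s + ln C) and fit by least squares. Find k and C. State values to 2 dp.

Linearized form: ln g = k·ln s + ln C. From the 6 transformed points,
AᵀA = [[13.0084, 7.6089]; [7.6089, 6]], rhs = [19.4158, 10.9384]ᵀ  (here Σln s = 7.6089, Σ(ln s)² = 13.0084, Σln g = 10.9384, Σln s·ln g = 19.4158).
Solving (det = 20.1558): k = 1.65046, ln C = -0.26997, so C = exp(-0.26997) = 0.76341.

k = 1.65, C = 0.76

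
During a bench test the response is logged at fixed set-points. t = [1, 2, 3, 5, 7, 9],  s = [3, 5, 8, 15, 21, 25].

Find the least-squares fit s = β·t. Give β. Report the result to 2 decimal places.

β = 2.86

Compute the Gram sums: Σt·t = 169.
Moment sums: Σt·s = 484.
So MᵀM·[β]ᵀ = Mᵀs: [[169]]·[β]ᵀ = [484]ᵀ.
Hence β = 484 / 169 ≈ 2.86391.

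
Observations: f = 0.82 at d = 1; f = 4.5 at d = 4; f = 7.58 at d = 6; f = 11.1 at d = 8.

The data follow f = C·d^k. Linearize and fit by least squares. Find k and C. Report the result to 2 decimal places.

Let Y = ln f. Fitting Y = k·ln d + ln C by least squares:
Σln d = 5.2575, Σ(ln d)² = 9.4563, Σln f = 5.7381, Σln d·ln f = 10.7194.
Equations: 9.4563·k + 5.2575·ln C = 10.7194;  5.2575·k + 4·ln C = 5.7381.
Slope k = (n·Σln d·ln f − Σln d·Σln f)/(n·Σ(ln d)² − (Σln d)²) = (4·10.7194 − 5.2575·5.7381)/10.1839 = 1.24802; ln C = (Σln f − k·Σln d)/n = -0.20585, so C = exp(-0.20585) = 0.81396.

k = 1.25, C = 0.81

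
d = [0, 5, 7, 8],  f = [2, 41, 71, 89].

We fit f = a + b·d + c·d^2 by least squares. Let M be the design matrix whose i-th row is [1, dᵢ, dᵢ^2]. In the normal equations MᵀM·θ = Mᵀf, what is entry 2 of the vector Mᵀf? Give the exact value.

1414

Entry 2 ↔ basis d, so (Mᵀf)_{2} = Σᵢ (d)·fᵢ = (0)·(2) + (5)·(41) + (7)·(71) + (8)·(89) = 1414.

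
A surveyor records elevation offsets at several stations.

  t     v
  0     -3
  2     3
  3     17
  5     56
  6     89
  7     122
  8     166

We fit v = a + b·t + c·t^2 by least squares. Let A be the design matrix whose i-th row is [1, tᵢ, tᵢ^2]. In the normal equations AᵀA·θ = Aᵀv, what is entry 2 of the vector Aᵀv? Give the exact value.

Entry 2 ↔ basis t, so (Aᵀv)_{2} = Σᵢ (t)·vᵢ = (0)·(-3) + (2)·(3) + (3)·(17) + (5)·(56) + (6)·(89) + (7)·(122) + (8)·(166) = 3053.

3053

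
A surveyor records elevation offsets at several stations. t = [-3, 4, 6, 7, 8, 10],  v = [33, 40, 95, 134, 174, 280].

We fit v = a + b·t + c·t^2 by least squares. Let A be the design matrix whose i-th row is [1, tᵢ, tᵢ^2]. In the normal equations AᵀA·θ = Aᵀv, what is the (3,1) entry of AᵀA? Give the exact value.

Row 3 ↔ basis t^2, column 1 ↔ basis 1, so (AᵀA)_{3,1} = Σᵢ t^2 = (9)·(1) + (16)·(1) + (36)·(1) + (49)·(1) + (64)·(1) + (100)·(1) = 274.

274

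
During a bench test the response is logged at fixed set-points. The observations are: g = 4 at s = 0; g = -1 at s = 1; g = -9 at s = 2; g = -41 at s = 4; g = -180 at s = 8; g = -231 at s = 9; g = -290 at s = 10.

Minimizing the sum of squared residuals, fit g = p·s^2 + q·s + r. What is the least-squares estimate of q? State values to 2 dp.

Setting ∂/∂p … = 0 gives: 20930·p + 2314·q + 266·r = -59924;  2314·p + 266·q + 34·r = -6602;  266·p + 34·q + 7·r = -748.
Solving the 3×3 system (Gaussian elimination) gives p = -35707/11748, q = 16007/11748, r = 180/89.

q = 1.36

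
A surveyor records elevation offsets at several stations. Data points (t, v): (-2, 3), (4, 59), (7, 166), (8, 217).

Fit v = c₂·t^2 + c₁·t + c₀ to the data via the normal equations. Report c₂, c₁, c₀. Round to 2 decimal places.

Compute the Gram sums: Σt^2·t^2 = 6769, Σt^2·t = 911, Σt^2 = 133, Σt·t = 133, Σt = 17, Σ1 = 4.
Moment sums: Σt^2·v = 22978, Σt·v = 3128, Σv = 445.
AᵀA·[c₂, c₁, c₀]ᵀ = Aᵀv becomes [[6769, 911, 133]; [911, 133, 17]; [133, 17, 4]]·[c₂, c₁, c₀]ᵀ = [22978, 3128, 445]ᵀ.
Solving the 3×3 system (Gaussian elimination) gives c₂ = 7715/2558, c₁ = 8167/2558, c₀ = -3328/1279.

c₂ = 3.02, c₁ = 3.19, c₀ = -2.60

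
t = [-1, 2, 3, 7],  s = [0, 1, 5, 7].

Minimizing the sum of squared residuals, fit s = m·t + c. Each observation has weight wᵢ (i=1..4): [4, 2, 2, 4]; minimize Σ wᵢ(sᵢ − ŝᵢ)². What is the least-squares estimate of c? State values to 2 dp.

c = 0.78

Compute the Gram sums: Σwᵢ·t·t = 226, Σwᵢ·t = 34, Σwᵢ·1 = 12.
For AᵀWs: Σwᵢ·t·s = 230, Σwᵢ·s = 40.
Determinant 226·12 − 34² = 1556.
m = (230·12 − 34·40)/1556 = 350/389; c = (226·40 − 34·230)/1556 = 305/389.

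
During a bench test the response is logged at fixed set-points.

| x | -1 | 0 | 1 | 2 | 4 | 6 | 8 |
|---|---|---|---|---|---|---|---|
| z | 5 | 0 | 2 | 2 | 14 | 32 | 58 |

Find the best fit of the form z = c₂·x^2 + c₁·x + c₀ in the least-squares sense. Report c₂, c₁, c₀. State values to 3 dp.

Entries of AᵀA: Σx^2·x^2 = 5666, Σx^2·x = 800, Σx^2 = 122, Σx·x = 122, Σx = 20, Σ1 = 7.
Moment sums: Σx^2·z = 5103, Σx·z = 713, Σz = 113.
AᵀA·[c₂, c₁, c₀]ᵀ = Aᵀz becomes [[5666, 800, 122]; [800, 122, 20]; [122, 20, 7]]·[c₂, c₁, c₀]ᵀ = [5103, 713, 113]ᵀ.
Inverting the 3×3 Gram matrix, [c₂, c₁, c₀]ᵀ = [94895/90258, -117563/90258, 23172/15043]ᵀ.

c₂ = 1.051, c₁ = -1.303, c₀ = 1.540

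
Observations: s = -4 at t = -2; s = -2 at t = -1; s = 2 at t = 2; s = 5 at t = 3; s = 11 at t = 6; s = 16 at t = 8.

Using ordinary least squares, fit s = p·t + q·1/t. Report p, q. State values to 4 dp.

p = 1.9214, q = -0.6217

Normal-equation sums: Σt·t = 118, Σt·1/t = 6, Σ1/t·1/t = 953/576.
Moment sums: Σt·s = 223, Σ1/t·s = 21/2.
det = 118·(953/576) − 6² = 45859/288.
p = (223·(953/576) − 6·(21/2))/(45859/288) = 16021/8338; q = (118·(21/2) − 6·223)/(45859/288) = -2592/4169.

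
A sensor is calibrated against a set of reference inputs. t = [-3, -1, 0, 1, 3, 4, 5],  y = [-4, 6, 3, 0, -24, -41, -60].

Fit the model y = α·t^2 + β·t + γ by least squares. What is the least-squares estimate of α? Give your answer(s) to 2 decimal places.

The normal system XᵀX·[α, β, γ]ᵀ = Xᵀy is [[1045, 189, 61]; [189, 61, 9]; [61, 9, 7]]·[α, β, γ]ᵀ = [-2402, -530, -120]ᵀ.
Solving the 3×3 system (Gaussian elimination) gives α = -3187/1644, β = -1789/548, γ = 3245/822.

α = -1.94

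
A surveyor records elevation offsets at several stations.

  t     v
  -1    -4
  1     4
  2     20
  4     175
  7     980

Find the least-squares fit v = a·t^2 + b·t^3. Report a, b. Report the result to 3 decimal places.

a = -1.088, b = 3.012

Forming XᵀX = [[2675, 17863]; [17863, 121811]] and Xᵀv = [50900, 347508]ᵀ gives XᵀX·[a, b]ᵀ = Xᵀv.
Eliminating b: 121811·(row 1) − 17863·(row 2) gives 6757656·a = 121811·50900 − 17863·347508 = -7355504, so a = -919438/844707.
Then b = (347508 − 17863·(-919438/844707))/121811 = 2544650/844707.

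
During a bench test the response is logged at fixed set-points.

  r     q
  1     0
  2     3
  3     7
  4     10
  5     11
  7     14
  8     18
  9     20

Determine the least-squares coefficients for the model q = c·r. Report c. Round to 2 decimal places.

c = 2.18

Forming XᵀX = [[249]] and Xᵀq = [544]ᵀ gives XᵀX·[c]ᵀ = Xᵀq.
Hence c = 544 / 249 ≈ 2.18474.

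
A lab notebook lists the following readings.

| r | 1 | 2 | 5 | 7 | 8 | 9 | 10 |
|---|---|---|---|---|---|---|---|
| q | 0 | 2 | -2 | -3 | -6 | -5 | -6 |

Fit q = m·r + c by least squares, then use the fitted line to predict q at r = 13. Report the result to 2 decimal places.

Setting ∂/∂m … = 0 gives: 324·m + 42·c = -180;  42·m + 7·c = -20.
(Σr·r = 324, Σr = 42, Σ1 = 7, Σr·q = -180, Σq = -20.)
det = 324·7 − 42² = 504.
m = ((-180)·7 − 42·(-20))/504 = -5/6; c = (324·(-20) − 42·(-180))/504 = 15/7.
At r = 13: q̂ = (-5/6)·(13) + (15/7)·(1) = -365/42.

q̂ = -8.69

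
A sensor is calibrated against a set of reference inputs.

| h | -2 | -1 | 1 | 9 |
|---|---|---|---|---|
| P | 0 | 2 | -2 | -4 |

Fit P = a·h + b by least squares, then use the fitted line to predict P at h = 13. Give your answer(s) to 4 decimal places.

P̂ = -5.9666

From the data, Σh·h = 87, Σh = 7, Σ1 = 4.
For XᵀP: Σh·P = -40, ΣP = -4.
So XᵀX·[a, b]ᵀ = XᵀP: [[87, 7]; [7, 4]]·[a, b]ᵀ = [-40, -4]ᵀ.
Eliminating b: 4·(row 1) − 7·(row 2) gives 299·a = 4·(-40) − 7·(-4) = -132, so a = -132/299.
Then b = ((-4) − 7·(-132/299))/4 = -68/299.
At h = 13: P̂ = (-132/299)·(13) + (-68/299)·(1) = -1784/299.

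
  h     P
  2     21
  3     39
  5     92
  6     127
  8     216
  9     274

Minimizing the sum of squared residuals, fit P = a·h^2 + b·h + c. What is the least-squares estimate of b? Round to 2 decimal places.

With design matrix A, AᵀA = [[12675, 1617, 219]; [1617, 219, 33]; [219, 33, 6]] and AᵀP = [43325, 5575, 769]ᵀ.
Row-reducing yields a = 19/6, b = 157/150, c = 512/75.

b = 1.05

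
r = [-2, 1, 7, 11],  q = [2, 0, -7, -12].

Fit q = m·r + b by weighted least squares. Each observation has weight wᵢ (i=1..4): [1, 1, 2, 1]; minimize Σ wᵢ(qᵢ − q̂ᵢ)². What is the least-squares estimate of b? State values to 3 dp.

b = 0.441

Forming XᵀWX = [[224, 24]; [24, 5]] and XᵀWq = [-234, -24]ᵀ gives XᵀWX·[m, b]ᵀ = XᵀWq.
Δ = 224·5 − 24² = 544.
m = ((-234)·5 − 24·(-24))/544 = -297/272; b = (224·(-24) − 24·(-234))/544 = 15/34.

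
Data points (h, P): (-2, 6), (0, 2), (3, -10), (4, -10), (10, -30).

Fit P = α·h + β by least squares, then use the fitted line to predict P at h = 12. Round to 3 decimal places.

Setting ∂/∂α … = 0 gives: 129·α + 15·β = -382;  15·α + 5·β = -42.
Δ = 129·5 − 15² = 420.
α = ((-382)·5 − 15·(-42))/420 = -64/21; β = (129·(-42) − 15·(-382))/420 = 26/35.
At h = 12: P̂ = (-64/21)·(12) + (26/35)·(1) = -1254/35.

P̂ = -35.829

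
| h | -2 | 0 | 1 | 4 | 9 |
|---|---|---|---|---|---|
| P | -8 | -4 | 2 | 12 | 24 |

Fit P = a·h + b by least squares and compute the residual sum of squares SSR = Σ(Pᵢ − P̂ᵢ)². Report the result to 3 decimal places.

SSR = 10.000

MᵀM·[a, b]ᵀ = MᵀP reads: 102·a + 12·b = 282;  12·a + 5·b = 26.
Determinant 102·5 − 12² = 366.
a = (282·5 − 12·26)/366 = 3; b = (102·26 − 12·282)/366 = -2.
Residuals: 0, -2, 1, 2, -1; SSR = 10.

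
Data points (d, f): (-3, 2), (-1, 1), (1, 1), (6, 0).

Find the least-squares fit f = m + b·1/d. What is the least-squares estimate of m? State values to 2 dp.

Forming MᵀM = [[4, -1/6]; [-1/6, 77/36]] and Mᵀf = [4, -2/3]ᵀ gives MᵀM·[m, b]ᵀ = Mᵀf.
det = 4·(77/36) − (-1/6)² = 307/36.
m = (4·(77/36) − (-1/6)·(-2/3))/(307/36) = 304/307; b = (4·(-2/3) − (-1/6)·4)/(307/36) = -72/307.

m = 0.99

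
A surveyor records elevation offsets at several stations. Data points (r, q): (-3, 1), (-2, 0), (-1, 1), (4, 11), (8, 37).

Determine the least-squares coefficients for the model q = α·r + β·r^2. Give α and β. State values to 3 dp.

α = 0.916, β = 0.463

Compute the Gram sums: Σr·r = 94, Σr·r^2 = 540, Σr^2·r^2 = 4450.
And Σr·q = 336, Σr^2·q = 2554.
MᵀM·[α, β]ᵀ = Mᵀq becomes [[94, 540]; [540, 4450]]·[α, β]ᵀ = [336, 2554]ᵀ.
Eliminating β: 4450·(row 1) − 540·(row 2) gives 126700·α = 4450·336 − 540·2554 = 116040, so α = 5802/6335.
Then β = (2554 − 540·(5802/6335))/4450 = 14659/31675.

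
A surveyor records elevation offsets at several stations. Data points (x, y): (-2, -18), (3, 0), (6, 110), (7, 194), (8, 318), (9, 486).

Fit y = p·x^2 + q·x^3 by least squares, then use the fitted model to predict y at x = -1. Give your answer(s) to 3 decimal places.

Normal-equation sums: Σx^2·x^2 = 14451, Σx^2·x^3 = 116611, Σx^3·x^3 = 958683.
Moment sums: Σx^2·y = 73112, Σx^3·y = 607556.
So AᵀA·[p, q]ᵀ = Aᵀy: [[14451, 116611]; [116611, 958683]]·[p, q]ᵀ = [73112, 607556]ᵀ.
Δ = 14451·958683 − 116611² = 255802712.
p = (73112·958683 − 116611·607556)/255802712 = -17192755/5813698; q = (14451·607556 − 116611·73112)/255802712 = 63532081/63950678.
At x = -1: ŷ = (-17192755/5813698)·(1) + (63532081/63950678)·(-1) = -126326193/31975339.

ŷ = -3.951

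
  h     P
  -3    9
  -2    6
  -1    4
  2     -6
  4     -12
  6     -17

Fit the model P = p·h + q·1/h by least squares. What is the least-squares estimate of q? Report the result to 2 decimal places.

Setting ∂/∂p … = 0 gives: 70·p + 6·q = -205;  6·p + (245/144)·q = -113/6.
(Σh·h = 70, Σh·1/h = 6, Σ1/h·1/h = 245/144, Σh·P = -205, Σ1/h·P = -113/6.)
Eliminating q: (245/144)·(row 1) − 6·(row 2) gives (5983/72)·p = (245/144)·(-205) − 6·(-113/6) = -33953/144, so p = -33953/11966.
Then q = ((-113/6) − 6·(-33953/11966))/(245/144) = -6360/5983.

q = -1.06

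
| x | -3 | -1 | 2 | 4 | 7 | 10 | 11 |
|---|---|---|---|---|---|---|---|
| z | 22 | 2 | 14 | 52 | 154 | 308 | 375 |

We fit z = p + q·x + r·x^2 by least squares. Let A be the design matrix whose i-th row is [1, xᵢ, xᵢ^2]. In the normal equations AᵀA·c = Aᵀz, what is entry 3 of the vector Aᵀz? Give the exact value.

84809

Entry 3 ↔ basis x^2, so (Aᵀz)_{3} = Σᵢ (x^2)·zᵢ = (9)·(22) + (1)·(2) + (4)·(14) + (16)·(52) + (49)·(154) + (100)·(308) + (121)·(375) = 84809.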